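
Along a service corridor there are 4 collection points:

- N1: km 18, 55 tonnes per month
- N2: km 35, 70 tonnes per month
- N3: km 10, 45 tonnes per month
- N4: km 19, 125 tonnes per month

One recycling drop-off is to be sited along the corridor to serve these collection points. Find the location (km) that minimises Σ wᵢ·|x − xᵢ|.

x = 19

For a sum of weighted absolute distances on a line, the optimum is the weighted median (not the mean). Total weight W = 295; half-weight = 147.5.
Sort by position and accumulate weight:
  km 10 (N3, w=45) → cum 45
  km 18 (N1, w=55) → cum 100
  km 19 (N4, w=125) → cum 225  ≥ 147.5 → median here
  km 35 (N2, w=70) → cum 295
Optimal location: km 19.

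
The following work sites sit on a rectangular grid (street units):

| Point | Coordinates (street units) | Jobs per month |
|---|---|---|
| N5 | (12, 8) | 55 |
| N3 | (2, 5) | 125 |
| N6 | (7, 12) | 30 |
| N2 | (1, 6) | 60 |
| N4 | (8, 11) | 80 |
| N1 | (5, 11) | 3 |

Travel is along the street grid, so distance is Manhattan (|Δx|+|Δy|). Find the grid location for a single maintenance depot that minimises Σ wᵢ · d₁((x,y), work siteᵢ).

(2, 6)

Manhattan distance separates: Σwᵢ(|x−xᵢ|+|y−yᵢ|) = Σwᵢ|x−xᵢ| + Σwᵢ|y−yᵢ|, so x and y are optimised independently as 1-D weighted medians.
Total weight W = 353; half = 176.5.
x-coordinate, sorted with cumulative weight:
  x=1 (N2, w=60) cum 60
  x=2 (N3, w=125) cum 185  ← median
  x=5 (N1, w=3) cum 188
  x=7 (N6, w=30) cum 218
  x=8 (N4, w=80) cum 298
  x=12 (N5, w=55) cum 353
⇒ x* = 2
y-coordinate, sorted with cumulative weight:
  y=5 (N3, w=125) cum 125
  y=6 (N2, w=60) cum 185  ← median
  y=8 (N5, w=55) cum 240
  y=11 (N4, w=80) cum 320
  y=11 (N1, w=3) cum 323
  y=12 (N6, w=30) cum 353
⇒ y* = 6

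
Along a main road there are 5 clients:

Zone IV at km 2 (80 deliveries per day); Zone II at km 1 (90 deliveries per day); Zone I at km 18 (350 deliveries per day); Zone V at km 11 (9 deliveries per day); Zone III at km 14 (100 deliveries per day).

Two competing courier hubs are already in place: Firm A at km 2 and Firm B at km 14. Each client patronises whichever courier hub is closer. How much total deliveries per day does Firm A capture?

170

The indifferent point is the midpoint (2+14)/2 = 8; clients left of it (closer to Firm A at 2) go to Firm A, those right go to Firm B.
  Zone II at 1 (w=90) → Firm A
  Zone IV at 2 (w=80) → Firm A
  Zone V at 11 (w=9) → Firm B
  Zone III at 14 (w=100) → Firm B
  Zone I at 18 (w=350) → Firm B
Firm A captures 170; Firm B captures 459.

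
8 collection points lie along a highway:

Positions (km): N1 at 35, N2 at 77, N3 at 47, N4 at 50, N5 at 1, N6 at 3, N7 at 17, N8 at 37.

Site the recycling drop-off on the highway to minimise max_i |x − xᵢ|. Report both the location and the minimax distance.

The 1-center on a line is the midpoint of the two extreme points: leftmost at 1, rightmost at 77.
Optimal location = (1 + 77)/2 = 39; maximum distance = (77 − 1)/2 = 38.

location 39, max distance 38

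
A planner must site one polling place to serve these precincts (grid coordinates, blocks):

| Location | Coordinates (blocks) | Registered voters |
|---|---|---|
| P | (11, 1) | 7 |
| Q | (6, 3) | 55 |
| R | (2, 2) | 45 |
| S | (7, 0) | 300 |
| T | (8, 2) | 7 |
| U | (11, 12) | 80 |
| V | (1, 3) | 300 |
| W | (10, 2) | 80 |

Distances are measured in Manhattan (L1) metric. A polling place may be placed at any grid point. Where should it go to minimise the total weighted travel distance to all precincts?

(7, 2)

Manhattan distance separates: Σwᵢ(|x−xᵢ|+|y−yᵢ|) = Σwᵢ|x−xᵢ| + Σwᵢ|y−yᵢ|, so x and y are optimised independently as 1-D weighted medians.
Total weight W = 874; half = 437.
x-coordinate, sorted with cumulative weight:
  x=1 (V, w=300) cum 300
  x=2 (R, w=45) cum 345
  x=6 (Q, w=55) cum 400
  x=7 (S, w=300) cum 700  ← median
  x=8 (T, w=7) cum 707
  x=10 (W, w=80) cum 787
  x=11 (P, w=7) cum 794
  x=11 (U, w=80) cum 874
⇒ x* = 7
y-coordinate, sorted with cumulative weight:
  y=0 (S, w=300) cum 300
  y=1 (P, w=7) cum 307
  y=2 (R, w=45) cum 352
  y=2 (T, w=7) cum 359
  y=2 (W, w=80) cum 439  ← median
  y=3 (Q, w=55) cum 494
  y=3 (V, w=300) cum 794
  y=12 (U, w=80) cum 874
⇒ y* = 2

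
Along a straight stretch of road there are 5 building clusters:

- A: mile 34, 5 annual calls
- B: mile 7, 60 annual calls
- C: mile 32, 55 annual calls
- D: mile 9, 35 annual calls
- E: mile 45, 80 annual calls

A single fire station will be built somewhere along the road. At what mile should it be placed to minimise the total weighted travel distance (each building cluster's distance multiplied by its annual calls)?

x = 32

For a sum of weighted absolute distances on a line, the optimum is the weighted median (not the mean). Total weight W = 235; half-weight = 117.5.
Sort by position and accumulate weight:
  mile 7 (B, w=60) → cum 60
  mile 9 (D, w=35) → cum 95
  mile 32 (C, w=55) → cum 150  ≥ 117.5 → median here
  mile 34 (A, w=5) → cum 155
  mile 45 (E, w=80) → cum 235
Optimal location: mile 32.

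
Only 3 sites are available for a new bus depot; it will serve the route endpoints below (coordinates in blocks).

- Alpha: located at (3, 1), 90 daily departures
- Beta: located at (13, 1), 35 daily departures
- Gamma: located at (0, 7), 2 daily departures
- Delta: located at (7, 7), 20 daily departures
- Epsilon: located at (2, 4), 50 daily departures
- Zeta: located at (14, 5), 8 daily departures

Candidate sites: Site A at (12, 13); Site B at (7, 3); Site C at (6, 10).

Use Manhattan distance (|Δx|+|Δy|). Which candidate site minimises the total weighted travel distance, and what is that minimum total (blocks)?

Total weighted distance at each candidate:
  Site A (12, 13): total = 3631
  Site B (7, 3): total = 1294
  Site C (6, 10): total = 2342
Minimum is at Site B with total 1294 blocks.

Site B, total 1294 blocks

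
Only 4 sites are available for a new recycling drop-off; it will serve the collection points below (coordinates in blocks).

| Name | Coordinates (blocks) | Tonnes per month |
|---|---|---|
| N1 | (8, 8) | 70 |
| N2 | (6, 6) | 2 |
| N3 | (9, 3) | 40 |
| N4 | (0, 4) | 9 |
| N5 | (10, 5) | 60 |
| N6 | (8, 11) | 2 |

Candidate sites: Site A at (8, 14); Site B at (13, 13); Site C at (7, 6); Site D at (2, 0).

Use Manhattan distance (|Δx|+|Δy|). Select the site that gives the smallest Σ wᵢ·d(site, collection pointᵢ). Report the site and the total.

Total weighted distance at each candidate:
  Site A (8, 14): total = 1748
  Site B (13, 13): total = 2160
  Site C (7, 6): total = 745
  Site D (2, 0): total = 2268
Minimum is at Site C with total 745 blocks.

Site C, total 745 blocks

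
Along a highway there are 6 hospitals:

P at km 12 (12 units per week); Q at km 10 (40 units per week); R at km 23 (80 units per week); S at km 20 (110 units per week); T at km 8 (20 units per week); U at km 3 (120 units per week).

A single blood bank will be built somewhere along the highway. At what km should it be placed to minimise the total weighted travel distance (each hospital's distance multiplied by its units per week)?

x = 12

For a sum of weighted absolute distances on a line, the optimum is the weighted median (not the mean). Total weight W = 382; half-weight = 191.
Sort by position and accumulate weight:
  km 3 (U, w=120) → cum 120
  km 8 (T, w=20) → cum 140
  km 10 (Q, w=40) → cum 180
  km 12 (P, w=12) → cum 192  ≥ 191 → median here
  km 20 (S, w=110) → cum 302
  km 23 (R, w=80) → cum 382
Optimal location: km 12.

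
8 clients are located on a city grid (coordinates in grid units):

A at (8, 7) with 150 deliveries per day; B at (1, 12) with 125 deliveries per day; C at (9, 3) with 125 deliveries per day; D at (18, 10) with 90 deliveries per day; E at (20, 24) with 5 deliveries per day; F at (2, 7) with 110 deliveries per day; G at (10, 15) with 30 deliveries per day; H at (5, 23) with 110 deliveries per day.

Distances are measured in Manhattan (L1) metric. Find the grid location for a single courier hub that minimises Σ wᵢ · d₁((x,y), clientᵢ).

Manhattan distance separates: Σwᵢ(|x−xᵢ|+|y−yᵢ|) = Σwᵢ|x−xᵢ| + Σwᵢ|y−yᵢ|, so x and y are optimised independently as 1-D weighted medians.
Total weight W = 745; half = 372.5.
x-coordinate, sorted with cumulative weight:
  x=1 (B, w=125) cum 125
  x=2 (F, w=110) cum 235
  x=5 (H, w=110) cum 345
  x=8 (A, w=150) cum 495  ← median
  x=9 (C, w=125) cum 620
  x=10 (G, w=30) cum 650
  x=18 (D, w=90) cum 740
  x=20 (E, w=5) cum 745
⇒ x* = 8
y-coordinate, sorted with cumulative weight:
  y=3 (C, w=125) cum 125
  y=7 (A, w=150) cum 275
  y=7 (F, w=110) cum 385  ← median
  y=10 (D, w=90) cum 475
  y=12 (B, w=125) cum 600
  y=15 (G, w=30) cum 630
  y=23 (H, w=110) cum 740
  y=24 (E, w=5) cum 745
⇒ y* = 7

(8, 7)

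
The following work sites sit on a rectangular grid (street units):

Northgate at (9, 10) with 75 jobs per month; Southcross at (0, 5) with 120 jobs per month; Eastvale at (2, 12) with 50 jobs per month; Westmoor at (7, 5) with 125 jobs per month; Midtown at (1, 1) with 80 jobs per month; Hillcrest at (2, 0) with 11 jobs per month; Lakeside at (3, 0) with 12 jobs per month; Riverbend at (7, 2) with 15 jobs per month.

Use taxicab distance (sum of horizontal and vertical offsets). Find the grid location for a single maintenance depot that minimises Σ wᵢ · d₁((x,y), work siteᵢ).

Manhattan distance separates: Σwᵢ(|x−xᵢ|+|y−yᵢ|) = Σwᵢ|x−xᵢ| + Σwᵢ|y−yᵢ|, so x and y are optimised independently as 1-D weighted medians.
Total weight W = 488; half = 244.
x-coordinate, sorted with cumulative weight:
  x=0 (Southcross, w=120) cum 120
  x=1 (Midtown, w=80) cum 200
  x=2 (Eastvale, w=50) cum 250  ← median
  x=2 (Hillcrest, w=11) cum 261
  x=3 (Lakeside, w=12) cum 273
  x=7 (Westmoor, w=125) cum 398
  x=7 (Riverbend, w=15) cum 413
  x=9 (Northgate, w=75) cum 488
⇒ x* = 2
y-coordinate, sorted with cumulative weight:
  y=0 (Hillcrest, w=11) cum 11
  y=0 (Lakeside, w=12) cum 23
  y=1 (Midtown, w=80) cum 103
  y=2 (Riverbend, w=15) cum 118
  y=5 (Southcross, w=120) cum 238
  y=5 (Westmoor, w=125) cum 363  ← median
  y=10 (Northgate, w=75) cum 438
  y=12 (Eastvale, w=50) cum 488
⇒ y* = 5

(2, 5)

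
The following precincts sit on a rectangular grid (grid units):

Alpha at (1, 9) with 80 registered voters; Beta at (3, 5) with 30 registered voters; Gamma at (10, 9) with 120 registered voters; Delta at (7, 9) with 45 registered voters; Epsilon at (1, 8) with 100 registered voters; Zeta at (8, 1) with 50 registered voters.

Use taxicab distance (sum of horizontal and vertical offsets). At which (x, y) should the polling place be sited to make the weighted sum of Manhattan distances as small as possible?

Manhattan distance separates: Σwᵢ(|x−xᵢ|+|y−yᵢ|) = Σwᵢ|x−xᵢ| + Σwᵢ|y−yᵢ|, so x and y are optimised independently as 1-D weighted medians.
Total weight W = 425; half = 212.5.
x-coordinate, sorted with cumulative weight:
  x=1 (Alpha, w=80) cum 80
  x=1 (Epsilon, w=100) cum 180
  x=3 (Beta, w=30) cum 210
  x=7 (Delta, w=45) cum 255  ← median
  x=8 (Zeta, w=50) cum 305
  x=10 (Gamma, w=120) cum 425
⇒ x* = 7
y-coordinate, sorted with cumulative weight:
  y=1 (Zeta, w=50) cum 50
  y=5 (Beta, w=30) cum 80
  y=8 (Epsilon, w=100) cum 180
  y=9 (Alpha, w=80) cum 260  ← median
  y=9 (Gamma, w=120) cum 380
  y=9 (Delta, w=45) cum 425
⇒ y* = 9

(7, 9)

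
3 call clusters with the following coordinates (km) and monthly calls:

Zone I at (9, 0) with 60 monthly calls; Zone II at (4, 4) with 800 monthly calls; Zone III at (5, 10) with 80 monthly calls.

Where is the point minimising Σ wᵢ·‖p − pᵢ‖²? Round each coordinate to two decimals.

(4.40, 4.26)

The minimiser of Σwᵢ‖p−pᵢ‖² is the weighted centroid p* = (Σwᵢpᵢ)/(Σwᵢ).
Σwᵢ = 940.
Σwᵢxᵢ = 60·9 + 800·4 + 80·5 = 4140.
Σwᵢyᵢ = 60·0 + 800·4 + 80·10 = 4000.
x* = 4140/940 = 4.40, y* = 4000/940 = 4.26.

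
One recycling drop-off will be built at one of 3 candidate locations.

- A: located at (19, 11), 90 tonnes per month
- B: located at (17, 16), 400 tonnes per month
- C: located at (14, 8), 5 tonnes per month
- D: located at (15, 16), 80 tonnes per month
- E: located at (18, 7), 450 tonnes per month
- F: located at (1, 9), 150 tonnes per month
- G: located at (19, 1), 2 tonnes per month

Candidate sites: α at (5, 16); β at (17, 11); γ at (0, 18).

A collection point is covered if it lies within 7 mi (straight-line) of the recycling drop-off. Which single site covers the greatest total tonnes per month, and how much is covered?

Coverage radius r = 7 mi; a point is covered iff (Δx)²+(Δy)² ≤ 7² = 49.
  α (5, 16): covers {none} → 0
  β (17, 11): covers {A, B, C, D, E} → 1025
  γ (0, 18): covers {none} → 0
Maximum coverage at β: 1025 tonnes per month.

β, covering 1025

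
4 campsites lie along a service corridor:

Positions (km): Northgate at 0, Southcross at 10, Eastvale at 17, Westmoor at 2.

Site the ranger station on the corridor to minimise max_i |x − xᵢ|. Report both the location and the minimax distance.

location 8.5, max distance 8.5

The 1-center on a line is the midpoint of the two extreme points: leftmost at 0, rightmost at 17.
Optimal location = (0 + 17)/2 = 8.5; maximum distance = (17 − 0)/2 = 8.5.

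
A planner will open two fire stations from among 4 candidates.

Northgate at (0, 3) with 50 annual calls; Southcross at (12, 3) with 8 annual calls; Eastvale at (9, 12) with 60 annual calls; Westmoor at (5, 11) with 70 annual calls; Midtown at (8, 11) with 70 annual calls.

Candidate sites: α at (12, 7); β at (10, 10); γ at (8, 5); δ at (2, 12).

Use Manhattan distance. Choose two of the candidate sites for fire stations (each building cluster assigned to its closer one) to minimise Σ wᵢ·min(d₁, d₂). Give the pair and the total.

{β, δ}, total 1292

Evaluate every pair (each demand assigned to the nearer of the two):
  {β, δ}: total = 1292
  {β, γ}: total = 1358
  {α, β}: total = 1642
  {γ, δ}: total = 1668
  {α, δ}: total = 1772
  {α, γ}: total = 2062
Best pair: {β, δ} with total 1292.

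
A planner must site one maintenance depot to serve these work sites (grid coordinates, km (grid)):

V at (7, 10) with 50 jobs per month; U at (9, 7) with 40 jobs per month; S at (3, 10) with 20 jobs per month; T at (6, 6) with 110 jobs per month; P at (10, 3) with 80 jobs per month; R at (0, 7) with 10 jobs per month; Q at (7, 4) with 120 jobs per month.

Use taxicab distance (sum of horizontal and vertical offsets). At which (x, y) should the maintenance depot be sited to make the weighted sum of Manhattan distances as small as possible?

Manhattan distance separates: Σwᵢ(|x−xᵢ|+|y−yᵢ|) = Σwᵢ|x−xᵢ| + Σwᵢ|y−yᵢ|, so x and y are optimised independently as 1-D weighted medians.
Total weight W = 430; half = 215.
x-coordinate, sorted with cumulative weight:
  x=0 (R, w=10) cum 10
  x=3 (S, w=20) cum 30
  x=6 (T, w=110) cum 140
  x=7 (V, w=50) cum 190
  x=7 (Q, w=120) cum 310  ← median
  x=9 (U, w=40) cum 350
  x=10 (P, w=80) cum 430
⇒ x* = 7
y-coordinate, sorted with cumulative weight:
  y=3 (P, w=80) cum 80
  y=4 (Q, w=120) cum 200
  y=6 (T, w=110) cum 310  ← median
  y=7 (U, w=40) cum 350
  y=7 (R, w=10) cum 360
  y=10 (V, w=50) cum 410
  y=10 (S, w=20) cum 430
⇒ y* = 6

(7, 6)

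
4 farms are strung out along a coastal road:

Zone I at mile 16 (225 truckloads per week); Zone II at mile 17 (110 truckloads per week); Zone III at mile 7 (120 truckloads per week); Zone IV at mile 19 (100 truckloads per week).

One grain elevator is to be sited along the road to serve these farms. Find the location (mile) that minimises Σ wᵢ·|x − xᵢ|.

x = 16

For a sum of weighted absolute distances on a line, the optimum is the weighted median (not the mean). Total weight W = 555; half-weight = 277.5.
Sort by position and accumulate weight:
  mile 7 (Zone III, w=120) → cum 120
  mile 16 (Zone I, w=225) → cum 345  ≥ 277.5 → median here
  mile 17 (Zone II, w=110) → cum 455
  mile 19 (Zone IV, w=100) → cum 555
Optimal location: mile 16.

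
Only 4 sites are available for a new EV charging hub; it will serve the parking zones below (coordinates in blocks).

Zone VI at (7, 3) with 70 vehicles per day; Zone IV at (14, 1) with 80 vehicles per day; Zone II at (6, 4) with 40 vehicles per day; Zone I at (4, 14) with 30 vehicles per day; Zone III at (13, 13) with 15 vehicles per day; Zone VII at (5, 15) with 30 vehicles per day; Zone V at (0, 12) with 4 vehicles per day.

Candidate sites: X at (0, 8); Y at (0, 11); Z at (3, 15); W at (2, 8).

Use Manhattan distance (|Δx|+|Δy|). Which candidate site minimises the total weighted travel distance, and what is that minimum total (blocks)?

Total weighted distance at each candidate:
  X (0, 8): total = 3866
  Y (0, 11): total = 4199
  Z (3, 15): total = 4004
  W (2, 8): total = 3344
Minimum is at W with total 3344 blocks.

W, total 3344 blocks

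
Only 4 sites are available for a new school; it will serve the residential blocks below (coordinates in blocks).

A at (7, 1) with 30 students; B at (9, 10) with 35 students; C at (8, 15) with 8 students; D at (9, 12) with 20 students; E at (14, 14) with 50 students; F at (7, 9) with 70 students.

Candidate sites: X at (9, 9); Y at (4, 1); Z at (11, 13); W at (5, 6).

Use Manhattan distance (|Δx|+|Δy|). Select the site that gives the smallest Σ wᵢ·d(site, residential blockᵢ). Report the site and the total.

X, total 1091 blocks

Total weighted distance at each candidate:
  X (9, 9): total = 1091
  Y (4, 1): total = 2964
  Z (11, 13): total = 1515
  W (5, 6): total = 1986
Minimum is at X with total 1091 blocks.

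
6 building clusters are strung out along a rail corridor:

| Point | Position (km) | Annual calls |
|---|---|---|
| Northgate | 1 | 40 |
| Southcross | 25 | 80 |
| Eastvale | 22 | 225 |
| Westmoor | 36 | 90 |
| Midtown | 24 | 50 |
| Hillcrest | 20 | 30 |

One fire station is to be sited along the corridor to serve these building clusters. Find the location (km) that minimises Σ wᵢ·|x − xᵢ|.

x = 22

For a sum of weighted absolute distances on a line, the optimum is the weighted median (not the mean). Total weight W = 515; half-weight = 257.5.
Sort by position and accumulate weight:
  km 1 (Northgate, w=40) → cum 40
  km 20 (Hillcrest, w=30) → cum 70
  km 22 (Eastvale, w=225) → cum 295  ≥ 257.5 → median here
  km 24 (Midtown, w=50) → cum 345
  km 25 (Southcross, w=80) → cum 425
  km 36 (Westmoor, w=90) → cum 515
Optimal location: km 22.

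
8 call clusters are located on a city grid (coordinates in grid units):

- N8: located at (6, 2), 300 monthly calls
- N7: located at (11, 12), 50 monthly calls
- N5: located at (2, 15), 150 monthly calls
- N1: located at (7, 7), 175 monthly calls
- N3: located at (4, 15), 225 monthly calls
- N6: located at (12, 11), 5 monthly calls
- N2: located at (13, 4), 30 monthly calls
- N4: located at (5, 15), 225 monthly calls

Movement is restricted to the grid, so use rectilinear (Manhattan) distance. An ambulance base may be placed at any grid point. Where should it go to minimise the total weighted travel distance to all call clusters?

Manhattan distance separates: Σwᵢ(|x−xᵢ|+|y−yᵢ|) = Σwᵢ|x−xᵢ| + Σwᵢ|y−yᵢ|, so x and y are optimised independently as 1-D weighted medians.
Total weight W = 1160; half = 580.
x-coordinate, sorted with cumulative weight:
  x=2 (N5, w=150) cum 150
  x=4 (N3, w=225) cum 375
  x=5 (N4, w=225) cum 600  ← median
  x=6 (N8, w=300) cum 900
  x=7 (N1, w=175) cum 1075
  x=11 (N7, w=50) cum 1125
  x=12 (N6, w=5) cum 1130
  x=13 (N2, w=30) cum 1160
⇒ x* = 5
y-coordinate, sorted with cumulative weight:
  y=2 (N8, w=300) cum 300
  y=4 (N2, w=30) cum 330
  y=7 (N1, w=175) cum 505
  y=11 (N6, w=5) cum 510
  y=12 (N7, w=50) cum 560
  y=15 (N5, w=150) cum 710  ← median
  y=15 (N3, w=225) cum 935
  y=15 (N4, w=225) cum 1160
⇒ y* = 15

(5, 15)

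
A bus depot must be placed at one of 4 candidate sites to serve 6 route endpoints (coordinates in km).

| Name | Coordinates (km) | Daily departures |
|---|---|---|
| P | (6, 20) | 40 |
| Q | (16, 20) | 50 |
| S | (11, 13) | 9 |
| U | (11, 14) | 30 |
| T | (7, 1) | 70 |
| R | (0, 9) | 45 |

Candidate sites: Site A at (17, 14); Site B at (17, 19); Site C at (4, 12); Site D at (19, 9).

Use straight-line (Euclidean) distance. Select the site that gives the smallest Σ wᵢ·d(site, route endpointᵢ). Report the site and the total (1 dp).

Site C, total 2356.1 km

Total weighted distance at each candidate:
  Site A (17, 14): total = 2985.6
  Site B (17, 19): total = 3152.1
  Site C (4, 12): total = 2356.1
  Site D (19, 9): total = 3479.3
Minimum is at Site C with total 2356.1 km.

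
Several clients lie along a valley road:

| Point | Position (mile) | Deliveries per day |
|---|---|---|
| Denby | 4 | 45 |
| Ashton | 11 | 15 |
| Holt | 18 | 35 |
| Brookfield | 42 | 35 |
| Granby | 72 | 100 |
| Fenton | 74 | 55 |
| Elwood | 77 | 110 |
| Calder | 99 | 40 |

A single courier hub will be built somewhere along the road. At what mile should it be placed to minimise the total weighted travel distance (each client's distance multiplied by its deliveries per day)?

For a sum of weighted absolute distances on a line, the optimum is the weighted median (not the mean). Total weight W = 435; half-weight = 217.5.
Sort by position and accumulate weight:
  mile 4 (Denby, w=45) → cum 45
  mile 11 (Ashton, w=15) → cum 60
  mile 18 (Holt, w=35) → cum 95
  mile 42 (Brookfield, w=35) → cum 130
  mile 72 (Granby, w=100) → cum 230  ≥ 217.5 → median here
  mile 74 (Fenton, w=55) → cum 285
  mile 77 (Elwood, w=110) → cum 395
  mile 99 (Calder, w=40) → cum 435
Optimal location: mile 72.

x = 72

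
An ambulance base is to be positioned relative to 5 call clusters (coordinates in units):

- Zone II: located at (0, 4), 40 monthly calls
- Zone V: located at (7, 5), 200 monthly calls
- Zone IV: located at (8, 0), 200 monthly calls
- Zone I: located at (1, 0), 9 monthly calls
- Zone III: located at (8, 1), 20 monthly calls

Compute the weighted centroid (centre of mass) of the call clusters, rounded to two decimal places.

The minimiser of Σwᵢ‖p−pᵢ‖² is the weighted centroid p* = (Σwᵢpᵢ)/(Σwᵢ).
Σwᵢ = 469.
Σwᵢxᵢ = 40·0 + 200·7 + 200·8 + 9·1 + 20·8 = 3169.
Σwᵢyᵢ = 40·4 + 200·5 + 200·0 + 9·0 + 20·1 = 1180.
x* = 3169/469 = 6.76, y* = 1180/469 = 2.52.

(6.76, 2.52)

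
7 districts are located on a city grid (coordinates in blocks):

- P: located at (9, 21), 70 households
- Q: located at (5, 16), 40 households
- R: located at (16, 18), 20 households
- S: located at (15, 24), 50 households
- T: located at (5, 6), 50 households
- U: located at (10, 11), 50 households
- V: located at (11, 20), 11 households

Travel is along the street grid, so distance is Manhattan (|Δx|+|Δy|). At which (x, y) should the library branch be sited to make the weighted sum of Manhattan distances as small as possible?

Manhattan distance separates: Σwᵢ(|x−xᵢ|+|y−yᵢ|) = Σwᵢ|x−xᵢ| + Σwᵢ|y−yᵢ|, so x and y are optimised independently as 1-D weighted medians.
Total weight W = 291; half = 145.5.
x-coordinate, sorted with cumulative weight:
  x=5 (Q, w=40) cum 40
  x=5 (T, w=50) cum 90
  x=9 (P, w=70) cum 160  ← median
  x=10 (U, w=50) cum 210
  x=11 (V, w=11) cum 221
  x=15 (S, w=50) cum 271
  x=16 (R, w=20) cum 291
⇒ x* = 9
y-coordinate, sorted with cumulative weight:
  y=6 (T, w=50) cum 50
  y=11 (U, w=50) cum 100
  y=16 (Q, w=40) cum 140
  y=18 (R, w=20) cum 160  ← median
  y=20 (V, w=11) cum 171
  y=21 (P, w=70) cum 241
  y=24 (S, w=50) cum 291
⇒ y* = 18

(9, 18)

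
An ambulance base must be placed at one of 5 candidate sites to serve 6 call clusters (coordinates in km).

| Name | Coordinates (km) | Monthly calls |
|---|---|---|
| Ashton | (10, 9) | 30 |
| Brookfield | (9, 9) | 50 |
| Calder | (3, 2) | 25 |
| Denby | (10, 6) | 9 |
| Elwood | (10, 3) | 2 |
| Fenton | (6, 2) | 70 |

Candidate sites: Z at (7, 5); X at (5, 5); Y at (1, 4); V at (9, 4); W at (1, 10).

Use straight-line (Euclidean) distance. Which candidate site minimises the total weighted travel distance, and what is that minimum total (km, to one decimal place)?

Total weighted distance at each candidate:
  Z (7, 5): total = 755.6
  X (5, 5): total = 843.1
  Y (1, 4): total = 1329.3
  V (9, 4): total = 836.4
  W (1, 10): total = 1652.8
Minimum is at Z with total 755.6 km.

Z, total 755.6 km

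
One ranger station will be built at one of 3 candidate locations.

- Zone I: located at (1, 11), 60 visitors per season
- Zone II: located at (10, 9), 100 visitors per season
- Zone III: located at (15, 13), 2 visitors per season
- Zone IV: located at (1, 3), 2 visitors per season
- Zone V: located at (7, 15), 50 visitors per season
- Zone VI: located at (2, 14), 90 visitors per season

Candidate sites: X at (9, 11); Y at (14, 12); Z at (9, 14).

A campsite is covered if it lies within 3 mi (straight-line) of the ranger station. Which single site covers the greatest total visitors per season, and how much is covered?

X, covering 100

Coverage radius r = 3 mi; a point is covered iff (Δx)²+(Δy)² ≤ 3² = 9.
  X (9, 11): covers {Zone II} → 100
  Y (14, 12): covers {Zone III} → 2
  Z (9, 14): covers {Zone V} → 50
Maximum coverage at X: 100 visitors per season.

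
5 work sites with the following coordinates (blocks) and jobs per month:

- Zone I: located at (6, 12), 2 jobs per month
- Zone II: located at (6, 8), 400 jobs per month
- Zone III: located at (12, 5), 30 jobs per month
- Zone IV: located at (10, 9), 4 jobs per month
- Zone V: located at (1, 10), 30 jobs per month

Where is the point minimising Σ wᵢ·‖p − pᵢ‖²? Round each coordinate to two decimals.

(6.10, 7.96)

The minimiser of Σwᵢ‖p−pᵢ‖² is the weighted centroid p* = (Σwᵢpᵢ)/(Σwᵢ).
Σwᵢ = 466.
Σwᵢxᵢ = 2·6 + 400·6 + 30·12 + 4·10 + 30·1 = 2842.
Σwᵢyᵢ = 2·12 + 400·8 + 30·5 + 4·9 + 30·10 = 3710.
x* = 2842/466 = 6.10, y* = 3710/466 = 7.96.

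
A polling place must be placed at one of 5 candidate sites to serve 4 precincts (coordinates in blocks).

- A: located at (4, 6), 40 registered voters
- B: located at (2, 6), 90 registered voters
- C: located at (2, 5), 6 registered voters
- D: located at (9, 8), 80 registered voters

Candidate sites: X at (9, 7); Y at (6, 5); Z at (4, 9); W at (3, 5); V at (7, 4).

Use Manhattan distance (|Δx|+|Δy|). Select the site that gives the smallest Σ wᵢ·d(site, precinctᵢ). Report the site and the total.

W, total 986 blocks

Total weighted distance at each candidate:
  X (9, 7): total = 1094
  Y (6, 5): total = 1074
  Z (4, 9): total = 1086
  W (3, 5): total = 986
  V (7, 4): total = 1346
Minimum is at W with total 986 blocks.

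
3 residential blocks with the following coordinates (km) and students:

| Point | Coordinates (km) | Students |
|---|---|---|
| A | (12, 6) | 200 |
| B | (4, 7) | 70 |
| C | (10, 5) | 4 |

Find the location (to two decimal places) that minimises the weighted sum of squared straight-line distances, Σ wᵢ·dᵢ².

The minimiser of Σwᵢ‖p−pᵢ‖² is the weighted centroid p* = (Σwᵢpᵢ)/(Σwᵢ).
Σwᵢ = 274.
Σwᵢxᵢ = 200·12 + 70·4 + 4·10 = 2720.
Σwᵢyᵢ = 200·6 + 70·7 + 4·5 = 1710.
x* = 2720/274 = 9.93, y* = 1710/274 = 6.24.

(9.93, 6.24)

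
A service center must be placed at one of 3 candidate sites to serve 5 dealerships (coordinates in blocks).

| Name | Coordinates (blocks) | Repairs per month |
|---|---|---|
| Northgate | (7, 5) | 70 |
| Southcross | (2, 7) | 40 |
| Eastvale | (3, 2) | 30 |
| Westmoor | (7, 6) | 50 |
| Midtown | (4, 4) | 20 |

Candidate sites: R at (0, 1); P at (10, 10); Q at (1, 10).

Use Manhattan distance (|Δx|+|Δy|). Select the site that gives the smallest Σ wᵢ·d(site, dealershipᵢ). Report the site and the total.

Q, total 1910 blocks

Total weighted distance at each candidate:
  R (0, 1): total = 1950
  P (10, 10): total = 2040
  Q (1, 10): total = 1910
Minimum is at Q with total 1910 blocks.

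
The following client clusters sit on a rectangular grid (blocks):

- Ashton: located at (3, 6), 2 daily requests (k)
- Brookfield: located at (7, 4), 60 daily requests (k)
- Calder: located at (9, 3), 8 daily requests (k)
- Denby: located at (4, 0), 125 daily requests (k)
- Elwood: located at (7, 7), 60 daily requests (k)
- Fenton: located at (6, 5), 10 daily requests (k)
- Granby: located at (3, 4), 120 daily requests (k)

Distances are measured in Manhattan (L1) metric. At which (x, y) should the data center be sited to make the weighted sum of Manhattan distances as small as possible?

Manhattan distance separates: Σwᵢ(|x−xᵢ|+|y−yᵢ|) = Σwᵢ|x−xᵢ| + Σwᵢ|y−yᵢ|, so x and y are optimised independently as 1-D weighted medians.
Total weight W = 385; half = 192.5.
x-coordinate, sorted with cumulative weight:
  x=3 (Ashton, w=2) cum 2
  x=3 (Granby, w=120) cum 122
  x=4 (Denby, w=125) cum 247  ← median
  x=6 (Fenton, w=10) cum 257
  x=7 (Brookfield, w=60) cum 317
  x=7 (Elwood, w=60) cum 377
  x=9 (Calder, w=8) cum 385
⇒ x* = 4
y-coordinate, sorted with cumulative weight:
  y=0 (Denby, w=125) cum 125
  y=3 (Calder, w=8) cum 133
  y=4 (Brookfield, w=60) cum 193  ← median
  y=4 (Granby, w=120) cum 313
  y=5 (Fenton, w=10) cum 323
  y=6 (Ashton, w=2) cum 325
  y=7 (Elwood, w=60) cum 385
⇒ y* = 4

(4, 4)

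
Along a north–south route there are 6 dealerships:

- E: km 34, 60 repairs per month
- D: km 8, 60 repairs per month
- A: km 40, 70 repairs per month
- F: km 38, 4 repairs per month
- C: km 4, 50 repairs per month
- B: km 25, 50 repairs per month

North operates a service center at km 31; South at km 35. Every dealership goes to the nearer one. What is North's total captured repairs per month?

160

The indifferent point is the midpoint (31+35)/2 = 33; dealerships left of it (closer to North at 31) go to North, those right go to South.
  C at 4 (w=50) → North
  D at 8 (w=60) → North
  B at 25 (w=50) → North
  E at 34 (w=60) → South
  F at 38 (w=4) → South
  A at 40 (w=70) → South
North captures 160; South captures 134.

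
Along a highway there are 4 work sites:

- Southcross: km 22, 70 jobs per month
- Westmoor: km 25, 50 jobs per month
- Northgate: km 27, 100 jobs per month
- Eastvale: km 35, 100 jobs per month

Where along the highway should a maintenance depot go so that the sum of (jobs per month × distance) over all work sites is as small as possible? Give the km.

x = 27

For a sum of weighted absolute distances on a line, the optimum is the weighted median (not the mean). Total weight W = 320; half-weight = 160.
Sort by position and accumulate weight:
  km 22 (Southcross, w=70) → cum 70
  km 25 (Westmoor, w=50) → cum 120
  km 27 (Northgate, w=100) → cum 220  ≥ 160 → median here
  km 35 (Eastvale, w=100) → cum 320
Optimal location: km 27.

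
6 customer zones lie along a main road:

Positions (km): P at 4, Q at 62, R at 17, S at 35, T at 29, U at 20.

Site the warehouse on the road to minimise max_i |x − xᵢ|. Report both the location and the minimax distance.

The 1-center on a line is the midpoint of the two extreme points: leftmost at 4, rightmost at 62.
Optimal location = (4 + 62)/2 = 33; maximum distance = (62 − 4)/2 = 29.

location 33, max distance 29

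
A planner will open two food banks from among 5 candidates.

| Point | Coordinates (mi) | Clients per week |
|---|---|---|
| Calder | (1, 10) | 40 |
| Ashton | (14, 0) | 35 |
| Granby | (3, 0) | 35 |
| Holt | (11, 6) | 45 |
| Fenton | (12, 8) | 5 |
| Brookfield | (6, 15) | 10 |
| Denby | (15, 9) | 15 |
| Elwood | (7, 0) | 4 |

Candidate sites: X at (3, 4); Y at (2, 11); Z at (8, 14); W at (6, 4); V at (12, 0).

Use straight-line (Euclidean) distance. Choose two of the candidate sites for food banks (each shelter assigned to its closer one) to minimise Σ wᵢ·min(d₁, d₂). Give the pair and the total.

{Y, V}, total 974.2

Evaluate every pair (each demand assigned to the nearer of the two):
  {Y, V}: total = 974.2
  {Y, W}: total = 1050.5
  {X, V}: total = 1053.0
  {W, V}: total = 1104.6
  {Z, V}: total = 1188.7
  {Z, W}: total = 1246.7
  {X, W}: total = 1265.3
  {X, Y}: total = 1300.8
  {X, Z}: total = 1383.8
  {Y, Z}: total = 1596.5
Best pair: {Y, V} with total 974.2.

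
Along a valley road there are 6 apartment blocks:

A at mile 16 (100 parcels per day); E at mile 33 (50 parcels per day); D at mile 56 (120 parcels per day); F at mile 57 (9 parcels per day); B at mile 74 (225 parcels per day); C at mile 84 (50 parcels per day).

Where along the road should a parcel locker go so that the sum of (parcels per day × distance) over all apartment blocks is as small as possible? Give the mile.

x = 57

For a sum of weighted absolute distances on a line, the optimum is the weighted median (not the mean). Total weight W = 554; half-weight = 277.
Sort by position and accumulate weight:
  mile 16 (A, w=100) → cum 100
  mile 33 (E, w=50) → cum 150
  mile 56 (D, w=120) → cum 270
  mile 57 (F, w=9) → cum 279  ≥ 277 → median here
  mile 74 (B, w=225) → cum 504
  mile 84 (C, w=50) → cum 554
Optimal location: mile 57.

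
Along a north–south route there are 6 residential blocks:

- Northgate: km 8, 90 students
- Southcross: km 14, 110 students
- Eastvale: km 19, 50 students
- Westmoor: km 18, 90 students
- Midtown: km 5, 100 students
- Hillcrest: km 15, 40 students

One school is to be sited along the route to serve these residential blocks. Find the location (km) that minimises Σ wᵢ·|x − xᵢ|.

For a sum of weighted absolute distances on a line, the optimum is the weighted median (not the mean). Total weight W = 480; half-weight = 240.
Sort by position and accumulate weight:
  km 5 (Midtown, w=100) → cum 100
  km 8 (Northgate, w=90) → cum 190
  km 14 (Southcross, w=110) → cum 300  ≥ 240 → median here
  km 15 (Hillcrest, w=40) → cum 340
  km 18 (Westmoor, w=90) → cum 430
  km 19 (Eastvale, w=50) → cum 480
Optimal location: km 14.

x = 14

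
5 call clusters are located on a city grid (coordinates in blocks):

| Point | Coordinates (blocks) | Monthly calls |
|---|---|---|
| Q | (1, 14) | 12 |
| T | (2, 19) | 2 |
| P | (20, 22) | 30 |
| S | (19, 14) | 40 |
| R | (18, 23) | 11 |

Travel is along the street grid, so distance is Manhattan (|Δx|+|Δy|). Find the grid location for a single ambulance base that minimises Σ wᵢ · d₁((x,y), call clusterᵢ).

(19, 14)

Manhattan distance separates: Σwᵢ(|x−xᵢ|+|y−yᵢ|) = Σwᵢ|x−xᵢ| + Σwᵢ|y−yᵢ|, so x and y are optimised independently as 1-D weighted medians.
Total weight W = 95; half = 47.5.
x-coordinate, sorted with cumulative weight:
  x=1 (Q, w=12) cum 12
  x=2 (T, w=2) cum 14
  x=18 (R, w=11) cum 25
  x=19 (S, w=40) cum 65  ← median
  x=20 (P, w=30) cum 95
⇒ x* = 19
y-coordinate, sorted with cumulative weight:
  y=14 (Q, w=12) cum 12
  y=14 (S, w=40) cum 52  ← median
  y=19 (T, w=2) cum 54
  y=22 (P, w=30) cum 84
  y=23 (R, w=11) cum 95
⇒ y* = 14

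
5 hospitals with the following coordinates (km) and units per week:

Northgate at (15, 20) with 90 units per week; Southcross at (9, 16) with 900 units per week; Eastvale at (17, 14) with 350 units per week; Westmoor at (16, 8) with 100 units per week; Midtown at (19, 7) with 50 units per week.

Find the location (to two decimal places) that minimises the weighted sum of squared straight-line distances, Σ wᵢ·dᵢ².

The minimiser of Σwᵢ‖p−pᵢ‖² is the weighted centroid p* = (Σwᵢpᵢ)/(Σwᵢ).
Σwᵢ = 1490.
Σwᵢxᵢ = 90·15 + 900·9 + 350·17 + 100·16 + 50·19 = 17950.
Σwᵢyᵢ = 90·20 + 900·16 + 350·14 + 100·8 + 50·7 = 22250.
x* = 17950/1490 = 12.05, y* = 22250/1490 = 14.93.

(12.05, 14.93)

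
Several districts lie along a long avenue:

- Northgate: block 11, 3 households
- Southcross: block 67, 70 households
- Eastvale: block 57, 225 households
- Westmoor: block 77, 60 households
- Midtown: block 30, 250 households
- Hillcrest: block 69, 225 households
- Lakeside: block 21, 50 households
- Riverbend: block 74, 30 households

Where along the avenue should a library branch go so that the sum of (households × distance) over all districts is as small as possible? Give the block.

x = 57

For a sum of weighted absolute distances on a line, the optimum is the weighted median (not the mean). Total weight W = 913; half-weight = 456.5.
Sort by position and accumulate weight:
  block 11 (Northgate, w=3) → cum 3
  block 21 (Lakeside, w=50) → cum 53
  block 30 (Midtown, w=250) → cum 303
  block 57 (Eastvale, w=225) → cum 528  ≥ 456.5 → median here
  block 67 (Southcross, w=70) → cum 598
  block 69 (Hillcrest, w=225) → cum 823
  block 74 (Riverbend, w=30) → cum 853
  block 77 (Westmoor, w=60) → cum 913
Optimal location: block 57.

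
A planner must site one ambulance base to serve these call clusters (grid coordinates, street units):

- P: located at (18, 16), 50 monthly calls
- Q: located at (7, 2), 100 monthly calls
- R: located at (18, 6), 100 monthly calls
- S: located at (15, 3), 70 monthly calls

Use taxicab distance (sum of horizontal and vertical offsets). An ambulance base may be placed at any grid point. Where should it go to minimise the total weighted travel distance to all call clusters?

Manhattan distance separates: Σwᵢ(|x−xᵢ|+|y−yᵢ|) = Σwᵢ|x−xᵢ| + Σwᵢ|y−yᵢ|, so x and y are optimised independently as 1-D weighted medians.
Total weight W = 320; half = 160.
x-coordinate, sorted with cumulative weight:
  x=7 (Q, w=100) cum 100
  x=15 (S, w=70) cum 170  ← median
  x=18 (P, w=50) cum 220
  x=18 (R, w=100) cum 320
⇒ x* = 15
y-coordinate, sorted with cumulative weight:
  y=2 (Q, w=100) cum 100
  y=3 (S, w=70) cum 170  ← median
  y=6 (R, w=100) cum 270
  y=16 (P, w=50) cum 320
⇒ y* = 3

(15, 3)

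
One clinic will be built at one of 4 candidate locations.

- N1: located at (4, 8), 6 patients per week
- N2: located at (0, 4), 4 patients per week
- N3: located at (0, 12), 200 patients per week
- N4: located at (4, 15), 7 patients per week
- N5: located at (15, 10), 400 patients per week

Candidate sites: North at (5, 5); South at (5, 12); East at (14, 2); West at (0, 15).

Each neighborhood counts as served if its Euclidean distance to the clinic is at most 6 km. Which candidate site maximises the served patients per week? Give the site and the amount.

South, covering 213

Coverage radius r = 6 km; a point is covered iff (Δx)²+(Δy)² ≤ 6² = 36.
  North (5, 5): covers {N1, N2} → 10
  South (5, 12): covers {N1, N3, N4} → 213
  East (14, 2): covers {none} → 0
  West (0, 15): covers {N3, N4} → 207
Maximum coverage at South: 213 patients per week.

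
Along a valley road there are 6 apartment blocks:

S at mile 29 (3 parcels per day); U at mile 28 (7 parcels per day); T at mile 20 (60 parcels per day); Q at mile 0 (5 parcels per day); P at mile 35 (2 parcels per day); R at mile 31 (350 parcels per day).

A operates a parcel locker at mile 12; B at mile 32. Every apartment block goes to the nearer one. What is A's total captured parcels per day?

65

The indifferent point is the midpoint (12+32)/2 = 22; apartment blocks left of it (closer to A at 12) go to A, those right go to B.
  Q at 0 (w=5) → A
  T at 20 (w=60) → A
  U at 28 (w=7) → B
  S at 29 (w=3) → B
  R at 31 (w=350) → B
  P at 35 (w=2) → B
A captures 65; B captures 362.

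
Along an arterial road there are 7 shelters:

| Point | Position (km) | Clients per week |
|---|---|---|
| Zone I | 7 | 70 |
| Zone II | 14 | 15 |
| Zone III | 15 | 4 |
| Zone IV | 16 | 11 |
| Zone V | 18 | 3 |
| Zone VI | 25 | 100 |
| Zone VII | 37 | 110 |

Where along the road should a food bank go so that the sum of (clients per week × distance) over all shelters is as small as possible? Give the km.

x = 25

For a sum of weighted absolute distances on a line, the optimum is the weighted median (not the mean). Total weight W = 313; half-weight = 156.5.
Sort by position and accumulate weight:
  km 7 (Zone I, w=70) → cum 70
  km 14 (Zone II, w=15) → cum 85
  km 15 (Zone III, w=4) → cum 89
  km 16 (Zone IV, w=11) → cum 100
  km 18 (Zone V, w=3) → cum 103
  km 25 (Zone VI, w=100) → cum 203  ≥ 156.5 → median here
  km 37 (Zone VII, w=110) → cum 313
Optimal location: km 25.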